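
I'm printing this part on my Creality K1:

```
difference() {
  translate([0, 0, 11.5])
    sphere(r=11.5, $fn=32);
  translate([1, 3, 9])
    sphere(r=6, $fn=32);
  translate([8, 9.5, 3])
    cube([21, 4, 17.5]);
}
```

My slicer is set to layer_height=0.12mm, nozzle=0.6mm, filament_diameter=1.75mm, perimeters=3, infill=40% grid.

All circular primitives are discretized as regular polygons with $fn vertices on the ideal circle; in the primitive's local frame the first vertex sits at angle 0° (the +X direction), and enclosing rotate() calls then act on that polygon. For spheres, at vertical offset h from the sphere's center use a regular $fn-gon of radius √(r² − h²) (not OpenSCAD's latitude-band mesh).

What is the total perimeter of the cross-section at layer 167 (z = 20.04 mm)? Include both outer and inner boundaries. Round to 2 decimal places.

48.31 mm

At z = 20.04 mm: the sphere: section is a regular 32-gon, circumradius = √(r²−h²) = √(11.5²−8.54²) = 7.702 (perimeter = 2·32·7.702·sin(180°/32) = 48.31 mm); the sphere at (1, 3) is not intersected at this z (|z−center|=11.040 > r=6); the cube at (8, 9.5) (footprint 21×4) is included at this height (perimeter 50.00 mm); Subtracting the remaining from the first: starting from the r=11.5 sphere, the 21×4 cube at (8, 9.5) misses the remaining region (no effect) — boundary = 48.31 mm. Overall, the cross-section is a single solid region. Total boundary length (outer) = 48.31 mm.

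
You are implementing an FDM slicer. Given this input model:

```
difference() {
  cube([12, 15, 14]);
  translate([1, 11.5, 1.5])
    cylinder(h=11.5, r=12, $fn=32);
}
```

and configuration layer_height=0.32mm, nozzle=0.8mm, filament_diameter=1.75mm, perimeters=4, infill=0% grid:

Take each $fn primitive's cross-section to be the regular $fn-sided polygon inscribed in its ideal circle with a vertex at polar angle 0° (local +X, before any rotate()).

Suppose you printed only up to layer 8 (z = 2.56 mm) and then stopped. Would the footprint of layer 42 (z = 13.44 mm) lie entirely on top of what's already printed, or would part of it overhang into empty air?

part overhangs

Compare the two slices. At z = 2.56: the 12×15 cube contributes its full rectangle (area 180.00 mm²); the cylinder at (1, 11.5): section is a regular 32-gon, circumradius r=12 (area = (32/2)·12.000²·sin(360°/32) = 449.49 mm²); After the difference (first − rest): starting from the 12×15 cube (180.00 mm²), the r=12 cylinder at (1, 11.5) partially overlaps it — only the 161.81 mm² overlap (of its 449.49 mm²) is removed, clipping the outline — area = 18.19 mm². At z = 13.44: the 12×15 cube contributes its full rectangle (area 180.00 mm²); the cylinder at (1, 11.5) is absent (z outside [1.5, 13]); After the difference (first − rest): none of the subtracted shapes is present at this height, so the 12×15 cube is unchanged — area = 180.00 mm². Checking containment: at z = 13.44 the cross-section extends beyond the z = 2.56 cross-section by about 161.81 mm².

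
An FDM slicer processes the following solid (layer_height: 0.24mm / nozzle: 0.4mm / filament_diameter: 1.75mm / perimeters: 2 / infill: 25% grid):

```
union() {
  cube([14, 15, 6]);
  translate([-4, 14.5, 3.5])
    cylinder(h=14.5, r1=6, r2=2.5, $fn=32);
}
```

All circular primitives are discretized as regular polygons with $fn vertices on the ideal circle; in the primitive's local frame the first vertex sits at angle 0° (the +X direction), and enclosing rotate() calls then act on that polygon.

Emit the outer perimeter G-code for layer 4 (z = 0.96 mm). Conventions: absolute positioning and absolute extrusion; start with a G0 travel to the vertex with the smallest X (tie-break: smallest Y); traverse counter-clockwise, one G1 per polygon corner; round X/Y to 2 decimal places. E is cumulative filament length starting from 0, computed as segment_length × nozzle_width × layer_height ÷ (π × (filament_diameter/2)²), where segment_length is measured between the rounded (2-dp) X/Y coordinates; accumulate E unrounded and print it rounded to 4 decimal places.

At z = 0.96 mm: the 14×15 cube contributes its full rectangle; the cone at (-4, 14.5) is absent (z outside [3.5, 18]); Taking the union: only the 14×15 cube is present, so the union is just that shape — 1 connected region. The outline is a single polygon with 4 vertices. Extrusion per mm of travel: 0.4 × 0.24 / (π × 0.875²) = 0.039912. Accumulating E over each segment gives final E = 2.3149.

G0 X0.00 Y0.00 Z0.96
G1 X14.00 Y0.00 E0.5588
G1 X14.00 Y15.00 E1.1575
G1 X0.00 Y15.00 E1.7162
G1 X0.00 Y0.00 E2.3149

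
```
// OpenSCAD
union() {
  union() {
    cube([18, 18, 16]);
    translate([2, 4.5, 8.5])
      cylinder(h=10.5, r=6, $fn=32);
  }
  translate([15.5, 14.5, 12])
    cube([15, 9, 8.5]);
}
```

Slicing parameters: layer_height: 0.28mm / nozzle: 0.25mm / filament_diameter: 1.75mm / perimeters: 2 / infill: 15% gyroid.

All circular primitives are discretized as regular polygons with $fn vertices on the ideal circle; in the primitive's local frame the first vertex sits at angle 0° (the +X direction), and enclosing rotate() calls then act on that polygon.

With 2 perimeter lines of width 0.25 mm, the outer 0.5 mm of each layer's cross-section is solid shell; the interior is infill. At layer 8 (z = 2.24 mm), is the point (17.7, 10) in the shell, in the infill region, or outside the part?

shell

At z = 2.24 mm: the cube (footprint 18×18) is included at this height; the cylinder at (2, 4.5) is not intersected at this z (z outside [8.5, 19]); Combining (union): only the 18×18 cube is present, so the union is just that shape — 1 connected region; the cube at (15.5, 14.5) is not intersected at this z (z outside [12, 20.5]); Merging all regions: only the result so far is present, so the union is just that shape — 1 connected region. Overall, the cross-section is a single solid region. The nearest boundary edge runs (18.00, 0.00)→(18.00, 18.00); distance from the point to it = 0.30 mm. The point is inside the cross-section, 0.30 mm from the nearest boundary — within the 0.5 mm shell band (2 × 0.25).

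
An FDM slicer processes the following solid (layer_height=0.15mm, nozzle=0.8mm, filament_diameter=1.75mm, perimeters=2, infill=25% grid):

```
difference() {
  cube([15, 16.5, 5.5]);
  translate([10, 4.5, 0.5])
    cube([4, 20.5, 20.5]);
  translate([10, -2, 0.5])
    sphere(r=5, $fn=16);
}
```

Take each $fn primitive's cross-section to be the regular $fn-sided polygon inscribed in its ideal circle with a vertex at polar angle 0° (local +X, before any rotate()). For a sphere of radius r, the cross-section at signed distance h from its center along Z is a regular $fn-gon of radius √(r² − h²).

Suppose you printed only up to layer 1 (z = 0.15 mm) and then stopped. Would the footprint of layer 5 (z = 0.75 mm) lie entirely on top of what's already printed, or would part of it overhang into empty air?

Compare the two slices. At z = 0.15: the 15×16.5 cube contributes its full rectangle (area 247.50 mm²); the cube at (10, 4.5) is absent (z outside [0.5, 21]); the r=5 sphere at (10, -2) slices to a regular 16-gon of circumradius 4.988 (√(r²−h²) with h=0.35 from center) (area = (16/2)·4.988²·sin(360°/16) = 76.16 mm²); Taking the first minus the rest: starting from the 15×16.5 cube (247.50 mm²), the r=5 sphere at (10, -2) partially overlaps it — only the 18.93 mm² overlap (of its 76.16 mm²) is removed, clipping the outline — area = 228.57 mm². At z = 0.75: the 15×16.5 cube contributes its full rectangle (area 247.50 mm²); the 4×20.5 cube at (10, 4.5) contributes its full rectangle (area 82.00 mm²); the sphere at (10, -2): section is a regular 16-gon, circumradius = √(r²−h²) = √(5²−0.25²) = 4.994 (area = (16/2)·4.994²·sin(360°/16) = 76.35 mm²); After the difference (first − rest): starting from the 15×16.5 cube (247.50 mm²), the 4×20.5 cube at (10, 4.5) partially overlaps it — only the 48.00 mm² overlap (of its 82.00 mm²) is removed, clipping the outline; the r=5 sphere at (10, -2) partially overlaps it — only the 19.00 mm² overlap (of its 76.35 mm²) is removed, clipping the outline — area = 180.50 mm². Checking containment: the cross-section at z = 0.75 is a subset of the cross-section at z = 0.15.

entirely on top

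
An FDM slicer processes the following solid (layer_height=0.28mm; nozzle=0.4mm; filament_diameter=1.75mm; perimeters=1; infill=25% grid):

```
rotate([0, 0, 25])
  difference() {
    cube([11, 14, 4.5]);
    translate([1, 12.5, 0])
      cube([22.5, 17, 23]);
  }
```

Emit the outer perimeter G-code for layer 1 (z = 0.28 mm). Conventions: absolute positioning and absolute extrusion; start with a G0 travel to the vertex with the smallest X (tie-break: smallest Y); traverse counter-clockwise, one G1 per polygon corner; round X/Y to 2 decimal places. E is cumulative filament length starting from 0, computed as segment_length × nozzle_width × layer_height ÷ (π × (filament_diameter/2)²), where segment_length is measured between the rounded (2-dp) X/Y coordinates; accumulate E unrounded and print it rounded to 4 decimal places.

At z = 0.28 mm: the cube is present — its section is the full 11×14 rectangle; the cube at (1, 12.5) (footprint 22.5×17) is included at this height; Subtracting the remaining from the first: starting from the 11×14 cube, the 22.5×17 cube at (1, 12.5) partially overlaps it — only the 15.00 mm² overlap (of its 382.50 mm²) is removed, clipping the outline — 1 connected region; (whole slice rotated 25° about Z — lengths, areas and connectivity unchanged). The outline is a single polygon with 6 vertices. Extrusion per mm of travel: 0.4 × 0.28 / (π × 0.875²) = 0.046564. Accumulating E over each segment gives final E = 2.3288.

G0 X-5.92 Y12.69 Z0.28
G1 X0.00 Y0.00 E0.6520
G1 X9.97 Y4.65 E1.1643
G1 X4.69 Y15.98 E1.7463
G1 X-4.38 Y11.75 E2.2123
G1 X-5.01 Y13.11 E2.2821
G1 X-5.92 Y12.69 E2.3288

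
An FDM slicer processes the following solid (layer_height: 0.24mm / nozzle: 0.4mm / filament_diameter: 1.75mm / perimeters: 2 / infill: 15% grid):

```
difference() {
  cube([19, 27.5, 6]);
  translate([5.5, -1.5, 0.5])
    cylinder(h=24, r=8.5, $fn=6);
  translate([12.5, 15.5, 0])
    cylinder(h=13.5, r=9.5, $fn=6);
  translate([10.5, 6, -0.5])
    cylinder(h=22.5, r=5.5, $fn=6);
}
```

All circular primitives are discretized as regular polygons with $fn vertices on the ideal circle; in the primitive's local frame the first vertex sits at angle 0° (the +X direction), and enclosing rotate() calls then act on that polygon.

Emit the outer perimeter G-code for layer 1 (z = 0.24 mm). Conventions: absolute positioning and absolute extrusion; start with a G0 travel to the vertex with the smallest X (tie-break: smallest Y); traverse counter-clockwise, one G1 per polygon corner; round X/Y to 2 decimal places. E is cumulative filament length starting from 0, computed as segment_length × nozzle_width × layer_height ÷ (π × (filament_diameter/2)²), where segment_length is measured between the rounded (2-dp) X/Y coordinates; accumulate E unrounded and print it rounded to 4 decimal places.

G0 X0.00 Y0.00 Z0.24
G1 X19.00 Y0.00 E0.7583
G1 X19.00 Y10.30 E1.1694
G1 X17.25 Y7.27 E1.3091
G1 X15.27 Y7.27 E1.3881
G1 X16.00 Y6.00 E1.4466
G1 X13.25 Y1.24 E1.6660
G1 X7.75 Y1.24 E1.8855
G1 X5.00 Y6.00 E2.1049
G1 X6.74 Y9.02 E2.2440
G1 X3.00 Y15.50 E2.5426
G1 X7.75 Y23.73 E2.9219
G1 X17.25 Y23.73 E3.3011
G1 X19.00 Y20.70 E3.4407
G1 X19.00 Y27.50 E3.7121
G1 X0.00 Y27.50 E4.4704
G1 X0.00 Y0.00 E5.5680

At z = 0.24 mm: the cube is present — its section is the full 19×27.5 rectangle; the cylinder at (5.5, -1.5) is absent (z outside [0.5, 24.5]); the r=9.5 cylinder at (12.5, 15.5) contributes a regular 6-gon of circumradius 9.5; the r=5.5 cylinder at (10.5, 6) gives a regular 6-gon of circumradius 5.5 (constant along its height); Subtracting the remaining from the first: starting from the 19×27.5 cube, the r=9.5 cylinder at (12.5, 15.5) partially overlaps it — only the 218.89 mm² overlap (of its 234.48 mm²) is removed, clipping the outline; the r=5.5 cylinder at (10.5, 6) partially overlaps it — only the 54.12 mm² overlap (of its 78.59 mm²) is removed, clipping the outline — 1 connected region. The outline is a single polygon with 16 vertices. Extrusion per mm of travel: 0.4 × 0.24 / (π × 0.875²) = 0.039912. Accumulating E over each segment gives final E = 5.5680.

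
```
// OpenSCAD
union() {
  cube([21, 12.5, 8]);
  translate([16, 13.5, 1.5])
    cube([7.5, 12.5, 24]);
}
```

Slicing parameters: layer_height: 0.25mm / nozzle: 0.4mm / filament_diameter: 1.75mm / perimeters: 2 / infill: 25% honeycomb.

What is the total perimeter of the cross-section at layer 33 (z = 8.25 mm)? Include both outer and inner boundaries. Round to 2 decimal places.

40.00 mm

At z = 8.25 mm: the cube is absent (z outside [0, 8]); the cube at (16, 13.5) (footprint 7.5×12.5) is included at this height (perimeter 40.00 mm); Combining (union): only the 7.5×12.5 cube at (16, 13.5) is present, so the union is just that shape — boundary = 40.00 mm. Overall, the cross-section is a single solid region. Total boundary length (outer) = 40.00 mm.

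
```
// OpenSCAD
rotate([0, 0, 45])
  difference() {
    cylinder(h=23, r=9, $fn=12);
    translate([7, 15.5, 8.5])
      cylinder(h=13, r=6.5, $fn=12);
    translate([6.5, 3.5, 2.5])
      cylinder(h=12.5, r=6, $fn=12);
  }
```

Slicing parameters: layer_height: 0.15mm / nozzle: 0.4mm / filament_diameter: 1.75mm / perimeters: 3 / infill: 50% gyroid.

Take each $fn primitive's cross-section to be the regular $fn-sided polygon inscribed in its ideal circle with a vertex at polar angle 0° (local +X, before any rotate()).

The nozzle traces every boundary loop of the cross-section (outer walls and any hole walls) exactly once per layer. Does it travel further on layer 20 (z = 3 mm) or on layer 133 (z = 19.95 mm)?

layer 20 (z = 3 mm)

Layer 20 (z = 3): the r=9 cylinder contributes a regular 12-gon of circumradius 9 (perimeter = 2·12·9.000·sin(180°/12) = 55.90 mm); the cylinder at (7, 15.5) is absent (z outside [8.5, 21.5]); the cylinder at (6.5, 3.5): section is a regular 12-gon, circumradius r=6 (perimeter = 2·12·6.000·sin(180°/12) = 37.27 mm); Taking the first minus the rest: starting from the r=9 cylinder, the r=6 cylinder at (6.5, 3.5) partially overlaps it — only the 62.37 mm² overlap (of its 108.00 mm²) is removed, clipping the outline — boundary = 59.86 mm; (rotated 45° about Z; rotation is an isometry so areas/perimeters/island counts are preserved). So its perimeter = 59.86 mm. Layer 133 (z = 19.95): the r=9 cylinder contributes a regular 12-gon of circumradius 9 (perimeter = 2·12·9.000·sin(180°/12) = 55.90 mm); the r=6.5 cylinder at (7, 15.5) contributes a regular 12-gon of circumradius 6.5 (perimeter = 2·12·6.500·sin(180°/12) = 40.38 mm); the cylinder at (6.5, 3.5) is not intersected at this z (z outside [2.5, 15]); After the difference (first − rest): starting from the r=9 cylinder, the r=6.5 cylinder at (7, 15.5) misses the remaining region (no effect) — boundary = 55.90 mm; (whole slice rotated 45° about Z — lengths, areas and connectivity unchanged). So its perimeter = 55.90 mm. Layer 20 is larger (59.86 vs 55.90 mm).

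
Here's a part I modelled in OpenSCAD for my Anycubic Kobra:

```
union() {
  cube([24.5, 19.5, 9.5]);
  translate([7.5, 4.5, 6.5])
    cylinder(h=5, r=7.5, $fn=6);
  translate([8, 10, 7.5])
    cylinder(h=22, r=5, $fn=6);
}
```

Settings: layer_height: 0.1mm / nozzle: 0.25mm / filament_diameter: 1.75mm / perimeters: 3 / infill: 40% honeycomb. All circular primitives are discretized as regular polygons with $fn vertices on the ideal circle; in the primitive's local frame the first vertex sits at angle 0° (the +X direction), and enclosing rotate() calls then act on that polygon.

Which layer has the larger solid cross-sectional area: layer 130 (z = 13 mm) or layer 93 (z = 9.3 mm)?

layer 93 (z = 9.3 mm)

Layer 130 (z = 13): the cube is absent (z outside [0, 9.5]); the cylinder at (7.5, 4.5) does not reach this height (z outside [6.5, 11.5]); the r=5 cylinder at (8, 10) gives a regular 6-gon of circumradius 5 (constant along its height) (area = (6/2)·5.000²·sin(360°/6) = 64.95 mm²); Combining (union): only the r=5 cylinder at (8, 10) is present, so the union is just that shape — area = 64.95 mm². So its area = 64.95 mm². Layer 93 (z = 9.3): the 24.5×19.5 cube contributes its full rectangle (area 477.75 mm²); the cylinder at (7.5, 4.5): section is a regular 6-gon, circumradius r=7.5 (area = (6/2)·7.500²·sin(360°/6) = 146.14 mm²); the cylinder at (8, 10): section is a regular 6-gon, circumradius r=5 (area = (6/2)·5.000²·sin(360°/6) = 64.95 mm²); Combining (union): the regions partially overlap — summed areas 688.84 mm² minus the doubly-counted overlap 193.83 mm² gives 495.01 mm² — area = 495.01 mm². So its area = 495.01 mm². Layer 93 is larger (495.01 vs 64.95 mm²).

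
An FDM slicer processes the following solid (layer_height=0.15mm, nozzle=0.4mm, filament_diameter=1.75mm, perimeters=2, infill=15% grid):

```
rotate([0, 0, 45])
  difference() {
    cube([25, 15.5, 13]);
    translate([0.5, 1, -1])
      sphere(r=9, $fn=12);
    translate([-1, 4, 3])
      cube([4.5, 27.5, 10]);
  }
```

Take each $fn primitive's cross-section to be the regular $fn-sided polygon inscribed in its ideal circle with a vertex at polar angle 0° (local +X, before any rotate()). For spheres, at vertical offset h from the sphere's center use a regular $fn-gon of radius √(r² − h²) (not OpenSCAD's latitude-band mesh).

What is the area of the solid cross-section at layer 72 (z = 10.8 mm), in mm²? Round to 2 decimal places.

At z = 10.8 mm: the 25×15.5 cube contributes its full rectangle (area 387.50 mm²); the sphere at (0.5, 1) is absent (|z−center|=11.800 > r=9); the cube at (-1, 4) is present — its section is the full 4.5×27.5 rectangle (area 123.75 mm²); After the difference (first − rest): starting from the 25×15.5 cube (387.50 mm²), the 4.5×27.5 cube at (-1, 4) partially overlaps it — only the 40.25 mm² overlap (of its 123.75 mm²) is removed, clipping the outline — area = 347.25 mm²; (rotated 45° about Z; rotation is an isometry so areas/perimeters/island counts are preserved). Overall, the cross-section is a single solid region. Net area = 347.25 mm².

347.25 mm²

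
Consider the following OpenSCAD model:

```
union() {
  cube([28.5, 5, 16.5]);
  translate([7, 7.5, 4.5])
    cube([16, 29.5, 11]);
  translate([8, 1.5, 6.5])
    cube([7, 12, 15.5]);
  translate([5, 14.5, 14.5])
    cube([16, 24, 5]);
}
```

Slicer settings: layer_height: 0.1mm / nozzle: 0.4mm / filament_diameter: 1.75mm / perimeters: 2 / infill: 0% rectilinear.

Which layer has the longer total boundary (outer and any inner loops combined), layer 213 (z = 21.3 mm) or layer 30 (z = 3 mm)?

Layer 213 (z = 21.3): the cube does not reach this height (z outside [0, 16.5]); the cube at (7, 7.5) does not reach this height (z outside [4.5, 15.5]); the cube at (8, 1.5) (footprint 7×12) is included at this height (perimeter 38.00 mm); the cube at (5, 14.5) is not intersected at this z (z outside [14.5, 19.5]); Taking the union: only the 7×12 cube at (8, 1.5) is present, so the union is just that shape — boundary = 38.00 mm. So its perimeter = 38.00 mm. Layer 30 (z = 3): the 28.5×5 cube contributes its full rectangle (perimeter 67.00 mm); the cube at (7, 7.5) is not intersected at this z (z outside [4.5, 15.5]); the cube at (8, 1.5) does not reach this height (z outside [6.5, 22]); the cube at (5, 14.5) is not intersected at this z (z outside [14.5, 19.5]); Taking the union: only the 28.5×5 cube is present, so the union is just that shape — boundary = 67.00 mm. So its perimeter = 67.00 mm. Layer 30 is larger (67.00 vs 38.00 mm).

layer 30 (z = 3 mm)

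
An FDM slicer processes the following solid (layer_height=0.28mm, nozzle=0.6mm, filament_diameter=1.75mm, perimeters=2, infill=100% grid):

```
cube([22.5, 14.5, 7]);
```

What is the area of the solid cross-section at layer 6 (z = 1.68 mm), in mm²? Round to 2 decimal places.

326.25 mm²

At z = 1.68 mm: the cube is present — its section is the full 22.5×14.5 rectangle (area 326.25 mm²). Overall, the cross-section is a single solid region. Net area = 326.25 mm².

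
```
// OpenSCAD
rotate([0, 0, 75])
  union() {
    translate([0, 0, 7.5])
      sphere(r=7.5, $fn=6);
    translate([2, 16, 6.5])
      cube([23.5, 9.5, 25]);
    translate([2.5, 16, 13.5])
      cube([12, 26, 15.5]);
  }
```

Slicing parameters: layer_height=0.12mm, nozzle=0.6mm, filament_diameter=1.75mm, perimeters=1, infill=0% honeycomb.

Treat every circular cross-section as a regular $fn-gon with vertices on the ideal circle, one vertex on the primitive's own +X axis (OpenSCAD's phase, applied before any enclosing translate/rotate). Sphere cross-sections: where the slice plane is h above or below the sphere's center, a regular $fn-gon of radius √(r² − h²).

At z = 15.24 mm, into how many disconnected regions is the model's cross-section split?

At z = 15.24 mm: the sphere is not intersected at this z (|z−center|=7.740 > r=7.5); the 23.5×9.5 cube at (2, 16) contributes its full rectangle; the cube at (2.5, 16) (footprint 12×26) is included at this height; Taking the union: the regions partially overlap (shared area 114.00 mm²), so overlapping operands fuse into one piece — 1 connected region; (rotated 75° about Z; rotation is an isometry so areas/perimeters/island counts are preserved). The result has 1 disconnected region.

1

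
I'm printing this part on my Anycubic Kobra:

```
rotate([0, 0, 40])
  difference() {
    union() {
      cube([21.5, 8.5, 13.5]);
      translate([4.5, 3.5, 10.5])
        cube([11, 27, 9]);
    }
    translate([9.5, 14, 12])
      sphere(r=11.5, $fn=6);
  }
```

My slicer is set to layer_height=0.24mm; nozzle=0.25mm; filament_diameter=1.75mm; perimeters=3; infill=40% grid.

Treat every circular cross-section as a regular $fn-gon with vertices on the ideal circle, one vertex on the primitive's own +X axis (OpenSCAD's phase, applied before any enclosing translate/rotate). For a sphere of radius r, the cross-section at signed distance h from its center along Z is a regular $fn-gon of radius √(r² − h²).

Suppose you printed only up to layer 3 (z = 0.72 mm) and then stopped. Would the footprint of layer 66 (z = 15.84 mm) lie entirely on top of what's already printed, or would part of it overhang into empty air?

Compare the two slices. At z = 0.72: the cube is present — its section is the full 21.5×8.5 rectangle (area 182.75 mm²); the cube at (4.5, 3.5) does not reach this height (z outside [10.5, 19.5]); Combining (union): only the 21.5×8.5 cube is present, so the union is just that shape — area = 182.75 mm²; the r=11.5 sphere at (9.5, 14) contributes a regular 6-gon of circumradius √(11.5²−11.28²) = 2.239 (area = (6/2)·2.239²·sin(360°/6) = 13.02 mm²); After the difference (first − rest): starting from the result so far (182.75 mm²), the r=11.5 sphere at (9.5, 14) misses the remaining region (no effect) — area = 182.75 mm²; (whole slice rotated 40° about Z — lengths, areas and connectivity unchanged). At z = 15.84: the cube is absent (z outside [0, 13.5]); the cube at (4.5, 3.5) is present — its section is the full 11×27 rectangle (area 297.00 mm²); Taking the union: only the 11×27 cube at (4.5, 3.5) is present, so the union is just that shape — area = 297.00 mm²; the sphere at (9.5, 14): section is a regular 6-gon, circumradius = √(r²−h²) = √(11.5²−3.84²) = 10.840 (area = (6/2)·10.840²·sin(360°/6) = 305.29 mm²); After the difference (first − rest): starting from the result so far (297.00 mm²), the r=11.5 sphere at (9.5, 14) partially overlaps it — only the 205.95 mm² overlap (of its 305.29 mm²) is removed, clipping the outline — area = 91.05 mm²; (whole slice rotated 40° about Z — lengths, areas and connectivity unchanged). Checking containment: at z = 15.84 the cross-section extends beyond the z = 0.72 cross-section by about 78.53 mm².

part overhangs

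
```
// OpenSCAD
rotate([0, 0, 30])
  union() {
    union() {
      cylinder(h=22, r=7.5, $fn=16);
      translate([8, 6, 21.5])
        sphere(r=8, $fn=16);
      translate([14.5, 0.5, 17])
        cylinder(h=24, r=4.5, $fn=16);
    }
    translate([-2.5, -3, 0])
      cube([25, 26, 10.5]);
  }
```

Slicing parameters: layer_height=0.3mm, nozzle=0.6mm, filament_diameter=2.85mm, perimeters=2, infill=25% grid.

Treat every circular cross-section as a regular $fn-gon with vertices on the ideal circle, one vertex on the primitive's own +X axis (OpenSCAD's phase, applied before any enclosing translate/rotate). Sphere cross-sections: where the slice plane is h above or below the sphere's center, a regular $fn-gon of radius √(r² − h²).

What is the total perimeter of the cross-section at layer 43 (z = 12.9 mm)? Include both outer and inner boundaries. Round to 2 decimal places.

At z = 12.9 mm: the r=7.5 cylinder contributes a regular 16-gon of circumradius 7.5 (perimeter = 2·16·7.500·sin(180°/16) = 46.82 mm); the sphere at (8, 6) does not reach this height (|z−center|=8.600 > r=8); the cylinder at (14.5, 0.5) does not reach this height (z outside [17, 41]); Merging all regions: only the r=7.5 cylinder is present, so the union is just that shape — boundary = 46.82 mm; the cube at (-2.5, -3) does not reach this height (z outside [0, 10.5]); Merging all regions: only the result so far is present, so the union is just that shape — boundary = 46.82 mm; (rotated 30° about Z; rotation is an isometry so areas/perimeters/island counts are preserved). Overall, the cross-section is a single solid region. Total boundary length (outer) = 46.82 mm.

46.82 mm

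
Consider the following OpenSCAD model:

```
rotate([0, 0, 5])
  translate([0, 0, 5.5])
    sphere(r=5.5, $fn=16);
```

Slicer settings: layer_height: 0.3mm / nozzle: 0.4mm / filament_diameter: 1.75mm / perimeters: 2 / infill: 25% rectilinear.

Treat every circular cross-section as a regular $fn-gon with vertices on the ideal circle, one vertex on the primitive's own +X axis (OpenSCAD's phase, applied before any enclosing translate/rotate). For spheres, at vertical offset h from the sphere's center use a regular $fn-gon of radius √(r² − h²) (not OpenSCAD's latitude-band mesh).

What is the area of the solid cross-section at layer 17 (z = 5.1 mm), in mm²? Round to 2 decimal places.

At z = 5.1 mm: the r=5.5 sphere slices to a regular 16-gon of circumradius 5.485 (√(r²−h²) with h=0.4 from center) (area = (16/2)·5.485²·sin(360°/16) = 92.12 mm²); (rotated 5° about Z; rotation is an isometry so areas/perimeters/island counts are preserved). Overall, the cross-section is a single solid region. Net area = 92.12 mm².

92.12 mm²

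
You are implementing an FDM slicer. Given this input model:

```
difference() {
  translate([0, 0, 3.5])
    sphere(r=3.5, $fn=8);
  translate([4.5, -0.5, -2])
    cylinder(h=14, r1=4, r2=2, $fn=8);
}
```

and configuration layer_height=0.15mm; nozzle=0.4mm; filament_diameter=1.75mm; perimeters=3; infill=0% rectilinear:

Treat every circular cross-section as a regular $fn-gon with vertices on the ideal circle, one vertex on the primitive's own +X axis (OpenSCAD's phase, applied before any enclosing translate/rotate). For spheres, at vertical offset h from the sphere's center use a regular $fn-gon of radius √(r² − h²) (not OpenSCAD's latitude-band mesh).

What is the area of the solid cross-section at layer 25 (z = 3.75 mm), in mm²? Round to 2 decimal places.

29.00 mm²

At z = 3.75 mm: the sphere: section is a regular 8-gon, circumradius = √(r²−h²) = √(3.5²−0.25²) = 3.491 (area = (8/2)·3.491²·sin(360°/8) = 34.47 mm²); the cone at (4.5, -0.5) (r1=4→r2=2) has section circumradius 3.179 here — a regular 8-gon (area = (8/2)·3.179²·sin(360°/8) = 28.58 mm²); Taking the first minus the rest: starting from the r=3.5 sphere (34.47 mm²), the cone at (4.5, -0.5) partially overlaps it — only the 5.47 mm² overlap (of its 28.58 mm²) is removed, clipping the outline — area = 29.00 mm². Overall, the cross-section is a single solid region. Net area = 29.00 mm².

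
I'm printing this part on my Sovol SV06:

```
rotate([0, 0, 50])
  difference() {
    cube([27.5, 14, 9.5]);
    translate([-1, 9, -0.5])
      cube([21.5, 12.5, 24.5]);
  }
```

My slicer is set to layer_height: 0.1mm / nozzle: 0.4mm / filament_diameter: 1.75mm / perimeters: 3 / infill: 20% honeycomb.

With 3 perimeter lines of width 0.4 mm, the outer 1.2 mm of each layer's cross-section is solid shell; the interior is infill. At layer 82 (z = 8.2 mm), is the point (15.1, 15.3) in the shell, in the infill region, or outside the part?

At z = 8.2 mm: the cube is present — its section is the full 27.5×14 rectangle; the cube at (-1, 9) (footprint 21.5×12.5) is included at this height; Taking the first minus the rest: starting from the 27.5×14 cube, the 21.5×12.5 cube at (-1, 9) partially overlaps it — only the 102.50 mm² overlap (of its 268.75 mm²) is removed, clipping the outline — 1 connected region; (whole slice rotated 50° about Z — lengths, areas and connectivity unchanged). Overall, the cross-section is a single solid region. Undo the 50° rotation: the query point maps to (21.427, -1.733) in the un-rotated model frame. The nearest boundary edge runs (27.50, 0.00)→(0.00, 0.00); distance from the point to it = 1.73 mm. The point is not inside any of the regions above, so it lies outside the cross-section (1.73 mm from the nearest boundary).

outside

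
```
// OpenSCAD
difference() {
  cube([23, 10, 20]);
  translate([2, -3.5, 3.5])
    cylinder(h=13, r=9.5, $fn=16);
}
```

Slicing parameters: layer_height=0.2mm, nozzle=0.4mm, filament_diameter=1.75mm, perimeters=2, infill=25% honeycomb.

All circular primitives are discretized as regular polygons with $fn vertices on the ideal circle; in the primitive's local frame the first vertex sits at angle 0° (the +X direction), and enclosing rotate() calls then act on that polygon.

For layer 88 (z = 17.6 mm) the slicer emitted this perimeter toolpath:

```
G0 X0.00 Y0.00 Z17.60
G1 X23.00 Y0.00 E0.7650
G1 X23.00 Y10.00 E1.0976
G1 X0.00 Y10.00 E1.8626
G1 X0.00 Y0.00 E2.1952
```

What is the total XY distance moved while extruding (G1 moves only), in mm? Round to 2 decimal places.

Sum the Euclidean lengths of each G1 segment: total = 66.00 mm.

66.00 mm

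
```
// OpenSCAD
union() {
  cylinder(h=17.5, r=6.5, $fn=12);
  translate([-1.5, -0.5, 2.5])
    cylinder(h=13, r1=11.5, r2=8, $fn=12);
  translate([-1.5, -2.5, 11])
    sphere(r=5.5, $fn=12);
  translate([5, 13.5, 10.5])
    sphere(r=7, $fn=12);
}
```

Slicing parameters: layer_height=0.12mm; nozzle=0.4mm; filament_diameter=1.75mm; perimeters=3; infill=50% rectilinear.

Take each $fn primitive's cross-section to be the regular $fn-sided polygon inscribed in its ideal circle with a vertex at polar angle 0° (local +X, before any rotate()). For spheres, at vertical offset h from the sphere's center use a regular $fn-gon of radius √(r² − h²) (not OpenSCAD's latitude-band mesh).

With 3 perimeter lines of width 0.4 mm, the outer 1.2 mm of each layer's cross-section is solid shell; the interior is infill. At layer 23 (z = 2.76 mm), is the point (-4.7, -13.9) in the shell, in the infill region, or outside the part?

outside

At z = 2.76 mm: the r=6.5 cylinder gives a regular 12-gon of circumradius 6.5 (constant along its height); the cone at (-1.5, -0.5) (r1=11.5→r2=8) has section circumradius 11.430 here — a regular 12-gon; the sphere at (-1.5, -2.5) is not intersected at this z (|z−center|=8.240 > r=5.5); the sphere at (5, 13.5) is not intersected at this z (|z−center|=7.740 > r=7); Combining (union): the r=6.5 cylinder lies entirely inside the cone at (-1.5, -0.5), so the union is just the cone at (-1.5, -0.5) — 1 connected region. Overall, the cross-section is a single solid region. The nearest boundary edge runs (-1.50, -11.93)→(-7.22, -10.40); distance from the point to it = 2.73 mm. The point is not inside any of the regions above, so it lies outside the cross-section (2.73 mm from the nearest boundary).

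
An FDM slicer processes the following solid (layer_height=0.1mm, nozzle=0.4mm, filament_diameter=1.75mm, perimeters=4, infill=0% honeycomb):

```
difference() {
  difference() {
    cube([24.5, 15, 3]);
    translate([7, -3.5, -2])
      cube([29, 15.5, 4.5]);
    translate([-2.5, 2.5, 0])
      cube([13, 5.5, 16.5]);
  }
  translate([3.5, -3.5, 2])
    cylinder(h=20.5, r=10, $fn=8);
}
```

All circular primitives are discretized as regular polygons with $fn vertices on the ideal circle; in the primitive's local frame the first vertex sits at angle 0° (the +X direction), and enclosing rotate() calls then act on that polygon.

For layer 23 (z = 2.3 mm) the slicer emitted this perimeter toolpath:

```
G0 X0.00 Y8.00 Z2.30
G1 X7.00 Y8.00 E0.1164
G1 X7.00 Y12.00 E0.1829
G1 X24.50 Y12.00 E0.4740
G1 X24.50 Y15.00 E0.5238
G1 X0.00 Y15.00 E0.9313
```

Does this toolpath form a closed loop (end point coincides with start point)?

Start point (G0): (0.00, 8.00). End point (last G1): the path does not return to the start — open.

no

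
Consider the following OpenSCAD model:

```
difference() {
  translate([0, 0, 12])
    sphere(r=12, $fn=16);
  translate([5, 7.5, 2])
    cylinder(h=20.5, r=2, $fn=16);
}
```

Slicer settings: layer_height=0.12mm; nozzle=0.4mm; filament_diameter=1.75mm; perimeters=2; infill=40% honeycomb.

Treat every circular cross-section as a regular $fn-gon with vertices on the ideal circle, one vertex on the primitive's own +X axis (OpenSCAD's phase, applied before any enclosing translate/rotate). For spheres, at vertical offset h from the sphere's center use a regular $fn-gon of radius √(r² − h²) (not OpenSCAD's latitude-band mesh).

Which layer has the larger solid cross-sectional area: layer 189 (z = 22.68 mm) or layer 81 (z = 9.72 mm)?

Layer 189 (z = 22.68): the r=12 sphere contributes a regular 16-gon of circumradius √(12²−10.68²) = 5.472 (area = (16/2)·5.472²·sin(360°/16) = 91.65 mm²); the cylinder at (5, 7.5) does not reach this height (z outside [2, 22.5]); After the difference (first − rest): none of the subtracted shapes is present at this height, so the r=12 sphere is unchanged — area = 91.65 mm². So its area = 91.65 mm². Layer 81 (z = 9.72): the sphere: section is a regular 16-gon, circumradius = √(r²−h²) = √(12²−2.28²) = 11.781 (area = (16/2)·11.781²·sin(360°/16) = 424.94 mm²); the r=2 cylinder at (5, 7.5) gives a regular 16-gon of circumradius 2 (constant along its height) (area = (16/2)·2.000²·sin(360°/16) = 12.25 mm²); After the difference (first − rest): starting from the r=12 sphere (424.94 mm²), the r=2 cylinder at (5, 7.5) lies wholly inside it (removes its full 12.25 mm² and its 12.49 mm outline becomes a hole wall) — area = 412.69 mm². So its area = 412.69 mm². Layer 81 is larger (412.69 vs 91.65 mm²).

layer 81 (z = 9.72 mm)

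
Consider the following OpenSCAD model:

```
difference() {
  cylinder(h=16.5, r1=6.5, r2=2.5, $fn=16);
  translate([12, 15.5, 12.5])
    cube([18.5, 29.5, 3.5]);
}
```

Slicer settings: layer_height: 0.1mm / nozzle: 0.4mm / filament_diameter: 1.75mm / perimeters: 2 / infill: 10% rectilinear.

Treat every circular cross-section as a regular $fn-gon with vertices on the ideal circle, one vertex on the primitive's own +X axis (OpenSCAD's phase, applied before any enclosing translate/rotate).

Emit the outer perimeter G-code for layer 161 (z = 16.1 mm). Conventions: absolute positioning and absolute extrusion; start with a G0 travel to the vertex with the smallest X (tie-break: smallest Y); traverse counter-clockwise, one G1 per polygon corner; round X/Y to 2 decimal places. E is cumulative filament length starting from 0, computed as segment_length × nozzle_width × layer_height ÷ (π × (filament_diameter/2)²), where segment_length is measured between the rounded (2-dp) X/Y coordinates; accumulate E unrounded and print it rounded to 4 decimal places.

G0 X-2.60 Y0.00 Z16.10
G1 X-2.40 Y-0.99 E0.0168
G1 X-1.84 Y-1.84 E0.0337
G1 X-0.99 Y-2.40 E0.0507
G1 X0.00 Y-2.60 E0.0674
G1 X0.99 Y-2.40 E0.0842
G1 X1.84 Y-1.84 E0.1012
G1 X2.40 Y-0.99 E0.1181
G1 X2.60 Y0.00 E0.1349
G1 X2.40 Y0.99 E0.1517
G1 X1.84 Y1.84 E0.1686
G1 X0.99 Y2.40 E0.1855
G1 X0.00 Y2.60 E0.2023
G1 X-0.99 Y2.40 E0.2191
G1 X-1.84 Y1.84 E0.2361
G1 X-2.40 Y0.99 E0.2530
G1 X-2.60 Y0.00 E0.2698

At z = 16.1 mm: the cone (r1=6.5→r2=2.5) has section circumradius 2.597 here — a regular 16-gon; the cube at (12, 15.5) is not intersected at this z (z outside [12.5, 16]); Subtracting the remaining from the first: none of the subtracted shapes is present at this height, so the cone is unchanged — 1 connected region. The outline is a single polygon with 16 vertices. Extrusion per mm of travel: 0.4 × 0.1 / (π × 0.875²) = 0.016630. Accumulating E over each segment gives final E = 0.2698.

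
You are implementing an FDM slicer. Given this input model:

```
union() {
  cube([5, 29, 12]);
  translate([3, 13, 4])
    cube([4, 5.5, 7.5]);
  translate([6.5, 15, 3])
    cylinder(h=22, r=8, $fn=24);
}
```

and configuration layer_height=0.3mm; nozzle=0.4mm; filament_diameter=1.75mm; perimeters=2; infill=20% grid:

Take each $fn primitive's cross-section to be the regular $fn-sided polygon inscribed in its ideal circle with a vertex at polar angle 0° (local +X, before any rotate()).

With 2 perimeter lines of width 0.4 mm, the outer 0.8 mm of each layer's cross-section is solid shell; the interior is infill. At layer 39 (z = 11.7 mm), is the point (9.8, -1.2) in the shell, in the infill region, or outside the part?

outside

At z = 11.7 mm: the 5×29 cube contributes its full rectangle; the cube at (3, 13) does not reach this height (z outside [4, 11.5]); the r=8 cylinder at (6.5, 15) contributes a regular 24-gon of circumradius 8; Merging all regions: the regions partially overlap (shared area 66.60 mm²), so overlapping operands fuse into one piece — 1 connected region. Overall, the cross-section is a single solid region. The nearest boundary edge runs (5.00, 0.00)→(0.00, 0.00); distance from the point to it = 4.95 mm. The point is not inside any of the regions above, so it lies outside the cross-section (4.95 mm from the nearest boundary).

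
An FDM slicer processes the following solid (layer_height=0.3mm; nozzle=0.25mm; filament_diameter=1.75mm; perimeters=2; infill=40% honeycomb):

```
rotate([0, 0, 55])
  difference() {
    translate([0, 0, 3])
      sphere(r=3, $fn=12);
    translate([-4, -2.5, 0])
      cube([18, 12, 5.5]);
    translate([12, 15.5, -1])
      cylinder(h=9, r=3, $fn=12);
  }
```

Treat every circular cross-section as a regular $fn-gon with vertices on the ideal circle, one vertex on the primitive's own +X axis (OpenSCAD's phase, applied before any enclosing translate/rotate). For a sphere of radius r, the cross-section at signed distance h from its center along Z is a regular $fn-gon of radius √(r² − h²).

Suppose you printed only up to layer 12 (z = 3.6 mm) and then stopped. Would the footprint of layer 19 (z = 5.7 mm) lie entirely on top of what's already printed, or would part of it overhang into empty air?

Compare the two slices. At z = 3.6: the r=3 sphere contributes a regular 12-gon of circumradius √(3²−0.6²) = 2.939 (area = (12/2)·2.939²·sin(360°/12) = 25.92 mm²); the cube at (-4, -2.5) (footprint 18×12) is included at this height (area 216.00 mm²); the r=3 cylinder at (12, 15.5) gives a regular 12-gon of circumradius 3 (constant along its height) (area = (12/2)·3.000²·sin(360°/12) = 27.00 mm²); Taking the first minus the rest: starting from the r=3 sphere (25.92 mm²), the 18×12 cube at (-4, -2.5) partially overlaps it — only the 25.21 mm² overlap (of its 216.00 mm²) is removed, clipping the outline; the r=3 cylinder at (12, 15.5) misses the remaining region (no effect) — area = 0.71 mm²; (whole slice rotated 55° about Z — lengths, areas and connectivity unchanged). At z = 5.7: the sphere: section is a regular 12-gon, circumradius = √(r²−h²) = √(3²−2.7²) = 1.308 (area = (12/2)·1.308²·sin(360°/12) = 5.13 mm²); the cube at (-4, -2.5) is not intersected at this z (z outside [0, 5.5]); the r=3 cylinder at (12, 15.5) contributes a regular 12-gon of circumradius 3 (area = (12/2)·3.000²·sin(360°/12) = 27.00 mm²); Taking the first minus the rest: starting from the r=3 sphere (5.13 mm²), the r=3 cylinder at (12, 15.5) misses the remaining region (no effect) — area = 5.13 mm²; (rotated 55° about Z; rotation is an isometry so areas/perimeters/island counts are preserved). Checking containment: at z = 5.7 the cross-section extends beyond the z = 3.6 cross-section by about 5.13 mm².

part overhangs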